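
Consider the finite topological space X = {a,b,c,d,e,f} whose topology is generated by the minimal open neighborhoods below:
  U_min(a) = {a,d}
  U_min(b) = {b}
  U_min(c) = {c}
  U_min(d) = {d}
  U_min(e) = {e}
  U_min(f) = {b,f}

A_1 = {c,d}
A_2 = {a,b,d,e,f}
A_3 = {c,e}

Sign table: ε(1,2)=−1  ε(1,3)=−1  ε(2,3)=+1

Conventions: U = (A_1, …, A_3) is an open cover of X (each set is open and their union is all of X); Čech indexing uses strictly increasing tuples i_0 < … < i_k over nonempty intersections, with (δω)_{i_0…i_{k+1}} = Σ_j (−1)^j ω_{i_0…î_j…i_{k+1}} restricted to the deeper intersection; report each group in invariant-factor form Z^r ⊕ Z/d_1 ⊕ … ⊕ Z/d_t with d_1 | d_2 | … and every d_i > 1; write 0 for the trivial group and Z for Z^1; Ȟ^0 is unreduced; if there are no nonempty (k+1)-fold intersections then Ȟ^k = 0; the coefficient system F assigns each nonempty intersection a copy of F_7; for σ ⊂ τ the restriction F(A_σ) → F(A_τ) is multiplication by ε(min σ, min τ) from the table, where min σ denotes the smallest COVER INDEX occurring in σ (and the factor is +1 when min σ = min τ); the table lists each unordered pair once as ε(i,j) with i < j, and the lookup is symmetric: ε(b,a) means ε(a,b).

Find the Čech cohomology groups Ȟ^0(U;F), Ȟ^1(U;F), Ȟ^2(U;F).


nerve of the cover:
  A12={d} A13={c} A23={e}
C dims 3,3; δ0: rk_F7 2
Ȟ^0 = (3 − 2) − 0 = 1, so Ȟ^0 ≅ Z/7
Ȟ^1 = (3 − 0) − 2 = 1, so Ȟ^1 ≅ Z/7
Ȟ^2 = (0 − 0) − 0 = 0, so Ȟ^2 ≅ 0

Ȟ^0 = Z/7,  Ȟ^1 = Z/7,  Ȟ^2 = 0


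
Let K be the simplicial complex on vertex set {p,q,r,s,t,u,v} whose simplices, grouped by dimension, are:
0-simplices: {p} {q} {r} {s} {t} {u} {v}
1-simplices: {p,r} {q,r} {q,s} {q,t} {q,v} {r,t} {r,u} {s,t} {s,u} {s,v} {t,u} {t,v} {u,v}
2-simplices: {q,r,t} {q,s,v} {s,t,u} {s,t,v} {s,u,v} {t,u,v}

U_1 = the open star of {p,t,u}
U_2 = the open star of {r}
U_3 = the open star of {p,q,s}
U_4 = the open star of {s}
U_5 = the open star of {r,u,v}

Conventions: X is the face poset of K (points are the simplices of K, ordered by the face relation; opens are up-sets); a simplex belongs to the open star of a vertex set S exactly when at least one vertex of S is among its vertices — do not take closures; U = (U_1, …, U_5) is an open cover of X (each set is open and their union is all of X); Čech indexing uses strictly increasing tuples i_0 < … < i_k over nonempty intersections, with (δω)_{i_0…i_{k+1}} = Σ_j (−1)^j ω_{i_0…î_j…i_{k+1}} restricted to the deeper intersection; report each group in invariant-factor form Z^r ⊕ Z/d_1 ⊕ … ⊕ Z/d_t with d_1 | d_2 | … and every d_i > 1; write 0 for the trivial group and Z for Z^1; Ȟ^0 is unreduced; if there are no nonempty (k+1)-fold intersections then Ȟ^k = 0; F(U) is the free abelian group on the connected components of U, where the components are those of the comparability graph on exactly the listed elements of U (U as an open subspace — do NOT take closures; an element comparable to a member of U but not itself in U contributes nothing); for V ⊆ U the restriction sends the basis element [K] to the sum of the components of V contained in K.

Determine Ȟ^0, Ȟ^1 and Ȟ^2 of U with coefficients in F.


nerve simplices:
  U1={{p},{t},{u},{p,r},{q,t},{r,t},{r,u},{s,t},{s,u},{t,u},{t,v},{u,v},{q,r,t},{s,t,u},{s,t,v},{s,u,v},{t,u,v}} U2={{r},{p,r},{q,r},{r,t},{r,u},{q,r,t}} U3={{p},{q},{s},{p,r},{q,r},{q,s},{q,t},{q,v},{s,t},{s,u},{s,v},{q,r,t},{q,s,v},{s,t,u},{s,t,v},{s,u,v}} U4={{s},{q,s},{s,t},{s,u},{s,v},{q,s,v},{s,t,u},{s,t,v},{s,u,v}} U5={{r},{u},{v},{p,r},{q,r},{q,v},{r,t},{r,u},{s,u},{s,v},{t,u},{t,v},{u,v},{q,r,t},{q,s,v},{s,t,u},{s,t,v},{s,u,v},{t,u,v}}
  U12={{p,r},{r,t},{r,u},{q,r,t}} U13={{p},{p,r},{q,t},{s,t},{s,u},{q,r,t},{s,t,u},{s,t,v},{s,u,v}} U14={{s,t},{s,u},{s,t,u},{s,t,v},{s,u,v}} U15={{u},{p,r},{r,t},{r,u},{s,u},{t,u},{t,v},{u,v},{q,r,t},{s,t,u},{s,t,v},{s,u,v},{t,u,v}} U23={{p,r},{q,r},{q,r,t}} U25={{r},{p,r},{q,r},{r,t},{r,u},{q,r,t}} U34={{s},{q,s},{s,t},{s,u},{s,v},{q,s,v},{s,t,u},{s,t,v},{s,u,v}} U35={{p,r},{q,r},{q,v},{s,u},{s,v},{q,r,t},{q,s,v},{s,t,u},{s,t,v},{s,u,v}} U45={{s,u},{s,v},{q,s,v},{s,t,u},{s,t,v},{s,u,v}}
  U123={{p,r},{q,r,t}} U125={{p,r},{r,t},{r,u},{q,r,t}} U134={{s,t},{s,u},{s,t,u},{s,t,v},{s,u,v}} U135={{p,r},{s,u},{q,r,t},{s,t,u},{s,t,v},{s,u,v}} U145={{s,u},{s,t,u},{s,t,v},{s,u,v}} U235={{p,r},{q,r},{q,r,t}} U345={{s,u},{s,v},{q,s,v},{s,t,u},{s,t,v},{s,u,v}}
  U1235={{p,r},{q,r,t}} U1345={{s,u},{s,t,u},{s,t,v},{s,u,v}}
components per intersection:
  U1: {{p},{p,r}} {{t},{u},{q,t},{r,t},{r,u},{s,t},{s,u},{t,u},{t,v},{u,v},{q,r,t},{s,t,u},{s,t,v},{s,u,v},{t,u,v}}
  U2: {{r},{p,r},{q,r},{r,t},{r,u},{q,r,t}}
  U3: {{p},{p,r}} {{q},{s},{q,r},{q,s},{q,t},{q,v},{s,t},{s,u},{s,v},{q,r,t},{q,s,v},{s,t,u},{s,t,v},{s,u,v}}
  U4: {{s},{q,s},{s,t},{s,u},{s,v},{q,s,v},{s,t,u},{s,t,v},{s,u,v}}
  U5: {{r},{u},{v},{p,r},{q,r},{q,v},{r,t},{r,u},{s,u},{s,v},{t,u},{t,v},{u,v},{q,r,t},{q,s,v},{s,t,u},{s,t,v},{s,u,v},{t,u,v}}
  U12: {{p,r}} {{r,t},{q,r,t}} {{r,u}}
  U13: {{p},{p,r}} {{q,t},{q,r,t}} {{s,t},{s,u},{s,t,u},{s,t,v},{s,u,v}}
  U14: {{s,t},{s,u},{s,t,u},{s,t,v},{s,u,v}}
  U15: {{u},{r,u},{s,u},{t,u},{t,v},{u,v},{s,t,u},{s,t,v},{s,u,v},{t,u,v}} {{p,r}} {{r,t},{q,r,t}}
  U23: {{p,r}} {{q,r},{q,r,t}}
  U25: {{r},{p,r},{q,r},{r,t},{r,u},{q,r,t}}
  U34: {{s},{q,s},{s,t},{s,u},{s,v},{q,s,v},{s,t,u},{s,t,v},{s,u,v}}
  U35: {{p,r}} {{q,r},{q,r,t}} {{q,v},{s,u},{s,v},{q,s,v},{s,t,u},{s,t,v},{s,u,v}}
  U45: {{s,u},{s,v},{q,s,v},{s,t,u},{s,t,v},{s,u,v}}
  U123: {{p,r}} {{q,r,t}}
  U125: {{p,r}} {{r,t},{q,r,t}} {{r,u}}
  U134: {{s,t},{s,u},{s,t,u},{s,t,v},{s,u,v}}
  U135: {{p,r}} {{s,u},{s,t,u},{s,u,v}} {{q,r,t}} {{s,t,v}}
  U145: {{s,u},{s,t,u},{s,u,v}} {{s,t,v}}
  U235: {{p,r}} {{q,r},{q,r,t}}
  U345: {{s,u},{s,v},{q,s,v},{s,t,u},{s,t,v},{s,u,v}}
  U1235: {{p,r}} {{q,r,t}}
  U1345: {{s,u},{s,t,u},{s,u,v}} {{s,t,v}}
C dims 7,18,15,4; δ0: rk 6, SNF 1^6; δ1: rk 10, SNF 1^10; δ2: rk 4, SNF 1^4
degree 0: 7−6−0 = 1 → Ȟ^0 ≅ Z
degree 1: 18−10−6 = 2 → Ȟ^1 ≅ Z^2
degree 2: 15−4−10 = 1 → Ȟ^2 ≅ Z

Ȟ^0(U;F) ≅ Z,  Ȟ^1(U;F) ≅ Z^2,  Ȟ^2(U;F) ≅ Z


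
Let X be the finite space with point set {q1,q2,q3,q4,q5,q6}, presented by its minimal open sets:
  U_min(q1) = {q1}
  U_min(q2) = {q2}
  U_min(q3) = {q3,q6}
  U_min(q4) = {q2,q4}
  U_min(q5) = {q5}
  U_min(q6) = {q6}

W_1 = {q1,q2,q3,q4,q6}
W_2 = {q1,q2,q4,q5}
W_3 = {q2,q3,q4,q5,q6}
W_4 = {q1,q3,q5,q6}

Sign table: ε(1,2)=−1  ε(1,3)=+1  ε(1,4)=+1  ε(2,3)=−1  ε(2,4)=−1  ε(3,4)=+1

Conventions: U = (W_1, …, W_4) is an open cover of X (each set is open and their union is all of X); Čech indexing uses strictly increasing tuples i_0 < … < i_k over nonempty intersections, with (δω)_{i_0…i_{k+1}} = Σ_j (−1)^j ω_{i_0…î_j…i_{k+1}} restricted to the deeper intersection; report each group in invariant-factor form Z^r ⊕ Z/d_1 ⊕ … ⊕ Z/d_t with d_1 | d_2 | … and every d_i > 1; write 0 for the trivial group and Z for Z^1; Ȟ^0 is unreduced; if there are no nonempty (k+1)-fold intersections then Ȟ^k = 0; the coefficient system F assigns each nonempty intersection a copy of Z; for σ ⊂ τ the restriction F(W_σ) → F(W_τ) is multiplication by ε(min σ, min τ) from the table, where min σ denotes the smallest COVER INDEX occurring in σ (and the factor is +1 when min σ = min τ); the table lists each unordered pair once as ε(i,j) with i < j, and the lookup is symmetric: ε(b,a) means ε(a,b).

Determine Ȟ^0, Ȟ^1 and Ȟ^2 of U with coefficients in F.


nerve of the cover:
  W12={q1,q2,q4} W13={q2,q3,q4,q6} W14={q1,q3,q6} W23={q2,q4,q5} W24={q1,q5} W34={q3,q5,q6}
  W123={q2,q4} W124={q1} W134={q3,q6} W234={q5}
C dims 4,6,4; δ0: rk 3, SNF 1^3; δ1: rk 3, SNF 1^3
Ȟ^0 = (4 − 3) − 0 = 1, so Ȟ^0 ≅ Z
Ȟ^1 = (6 − 3) − 3 = 0, so Ȟ^1 ≅ 0
Ȟ^2 = (4 − 0) − 3 = 1, so Ȟ^2 ≅ Z

Ȟ^0(U;F) ≅ Z; Ȟ^1(U;F) ≅ 0; Ȟ^2(U;F) ≅ Z


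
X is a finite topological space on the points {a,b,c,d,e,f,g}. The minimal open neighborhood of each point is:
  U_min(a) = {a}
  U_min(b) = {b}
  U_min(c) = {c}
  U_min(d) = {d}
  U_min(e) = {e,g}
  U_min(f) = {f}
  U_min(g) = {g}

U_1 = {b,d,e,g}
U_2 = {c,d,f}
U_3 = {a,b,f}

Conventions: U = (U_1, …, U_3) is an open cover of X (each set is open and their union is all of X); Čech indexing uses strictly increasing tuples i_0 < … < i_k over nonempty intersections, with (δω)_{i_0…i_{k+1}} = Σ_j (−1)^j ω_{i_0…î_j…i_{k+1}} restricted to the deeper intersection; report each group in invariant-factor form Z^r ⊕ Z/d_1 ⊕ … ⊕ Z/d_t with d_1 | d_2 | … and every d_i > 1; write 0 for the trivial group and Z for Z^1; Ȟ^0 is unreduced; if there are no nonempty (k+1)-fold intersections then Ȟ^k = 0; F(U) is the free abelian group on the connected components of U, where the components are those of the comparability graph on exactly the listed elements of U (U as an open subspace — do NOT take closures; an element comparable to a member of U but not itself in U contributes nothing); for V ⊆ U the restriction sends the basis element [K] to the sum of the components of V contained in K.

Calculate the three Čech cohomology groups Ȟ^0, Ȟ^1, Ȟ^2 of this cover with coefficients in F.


cover nerve:
  U12={d} U13={b} U23={f}
components per intersection:
  U1: {b} {d} {e,g}
  U2: {c} {d} {f}
  U3: {a} {b} {f}
  U12: {d}
  U13: {b}
  U23: {f}
C dims 9,3; δ0: rk 3, SNF 1^3
Ȟ^0: (9−3)−0=6 ⇒ Z^6
Ȟ^1: (3−0)−3=0 ⇒ 0
Ȟ^2: (0−0)−0=0 ⇒ 0

Ȟ^0 ≅ Z^6; Ȟ^1 ≅ 0; Ȟ^2 ≅ 0


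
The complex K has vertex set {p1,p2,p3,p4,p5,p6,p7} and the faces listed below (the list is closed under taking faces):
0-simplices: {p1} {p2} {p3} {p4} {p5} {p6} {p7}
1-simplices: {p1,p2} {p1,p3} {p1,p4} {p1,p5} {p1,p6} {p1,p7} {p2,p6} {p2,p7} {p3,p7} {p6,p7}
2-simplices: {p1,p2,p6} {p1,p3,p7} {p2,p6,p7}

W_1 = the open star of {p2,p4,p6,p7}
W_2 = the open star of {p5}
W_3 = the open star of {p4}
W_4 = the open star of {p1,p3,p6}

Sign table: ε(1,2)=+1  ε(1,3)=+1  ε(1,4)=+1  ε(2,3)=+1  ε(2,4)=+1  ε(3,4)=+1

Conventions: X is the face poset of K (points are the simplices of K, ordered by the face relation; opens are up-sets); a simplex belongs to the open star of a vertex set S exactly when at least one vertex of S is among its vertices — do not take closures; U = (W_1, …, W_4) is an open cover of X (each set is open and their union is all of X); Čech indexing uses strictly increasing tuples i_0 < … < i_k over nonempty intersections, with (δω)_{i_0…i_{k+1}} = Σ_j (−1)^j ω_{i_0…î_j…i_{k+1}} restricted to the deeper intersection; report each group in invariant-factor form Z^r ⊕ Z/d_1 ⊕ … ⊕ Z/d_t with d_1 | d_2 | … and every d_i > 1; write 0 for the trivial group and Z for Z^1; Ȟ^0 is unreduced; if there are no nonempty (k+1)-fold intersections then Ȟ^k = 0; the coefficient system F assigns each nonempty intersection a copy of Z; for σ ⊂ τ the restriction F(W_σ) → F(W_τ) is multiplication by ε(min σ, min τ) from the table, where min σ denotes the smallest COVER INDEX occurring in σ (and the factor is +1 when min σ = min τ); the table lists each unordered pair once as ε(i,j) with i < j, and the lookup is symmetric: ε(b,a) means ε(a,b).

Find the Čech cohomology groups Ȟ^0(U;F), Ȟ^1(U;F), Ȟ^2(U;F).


Ȟ^0 ≅ Z,  Ȟ^1 ≅ 0,  Ȟ^2 ≅ 0

nonempty intersections:
  W1={{p2},{p4},{p6},{p7},{p1,p2},{p1,p4},{p1,p6},{p1,p7},{p2,p6},{p2,p7},{p3,p7},{p6,p7},{p1,p2,p6},{p1,p3,p7},{p2,p6,p7}} W2={{p5},{p1,p5}} W3={{p4},{p1,p4}} W4={{p1},{p3},{p6},{p1,p2},{p1,p3},{p1,p4},{p1,p5},{p1,p6},{p1,p7},{p2,p6},{p3,p7},{p6,p7},{p1,p2,p6},{p1,p3,p7},{p2,p6,p7}}
  W13={{p4},{p1,p4}} W14={{p6},{p1,p2},{p1,p4},{p1,p6},{p1,p7},{p2,p6},{p3,p7},{p6,p7},{p1,p2,p6},{p1,p3,p7},{p2,p6,p7}} W24={{p1,p5}} W34={{p1,p4}}
  W134={{p1,p4}}
C dims 4,4,1; δ0: rk 3, SNF 1^3; δ1: rk 1, SNF 1^1
Ȟ^0: (4−3)−0=1 ⇒ Z
Ȟ^1: (4−1)−3=0 ⇒ 0
Ȟ^2: (1−0)−1=0 ⇒ 0


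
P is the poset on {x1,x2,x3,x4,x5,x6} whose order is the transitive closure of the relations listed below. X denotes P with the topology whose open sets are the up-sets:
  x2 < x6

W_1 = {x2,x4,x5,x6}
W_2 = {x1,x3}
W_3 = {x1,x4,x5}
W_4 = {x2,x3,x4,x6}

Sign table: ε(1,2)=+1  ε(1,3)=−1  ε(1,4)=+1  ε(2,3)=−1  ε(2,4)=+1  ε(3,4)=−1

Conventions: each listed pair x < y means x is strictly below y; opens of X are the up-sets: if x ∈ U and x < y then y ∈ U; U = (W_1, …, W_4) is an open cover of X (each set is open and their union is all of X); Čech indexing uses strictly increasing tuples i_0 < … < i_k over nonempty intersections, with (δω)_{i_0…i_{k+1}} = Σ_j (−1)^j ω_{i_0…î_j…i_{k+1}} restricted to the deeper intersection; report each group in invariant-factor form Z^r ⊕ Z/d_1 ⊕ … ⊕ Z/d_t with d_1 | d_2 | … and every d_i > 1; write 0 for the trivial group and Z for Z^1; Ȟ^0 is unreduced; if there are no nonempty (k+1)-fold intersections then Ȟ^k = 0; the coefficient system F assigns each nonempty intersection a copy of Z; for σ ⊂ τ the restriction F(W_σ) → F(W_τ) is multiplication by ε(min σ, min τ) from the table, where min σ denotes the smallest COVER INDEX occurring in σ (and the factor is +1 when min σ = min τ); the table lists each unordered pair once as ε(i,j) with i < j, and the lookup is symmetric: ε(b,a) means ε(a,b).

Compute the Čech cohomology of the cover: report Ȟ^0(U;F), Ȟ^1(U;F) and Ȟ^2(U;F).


Ȟ^0(U;F) ≅ Z,  Ȟ^1(U;F) ≅ Z,  Ȟ^2(U;F) ≅ 0

nerve simplices:
  W13={x4,x5} W14={x2,x4,x6} W23={x1} W24={x3} W34={x4}
  W134={x4}
C dims 4,5,1; δ0: rk 3, SNF 1^3; δ1: rk 1, SNF 1^1
degree 0: 4−3−0 = 1 → Ȟ^0 ≅ Z
degree 1: 5−1−3 = 1 → Ȟ^1 ≅ Z
degree 2: 1−0−1 = 0 → Ȟ^2 ≅ 0


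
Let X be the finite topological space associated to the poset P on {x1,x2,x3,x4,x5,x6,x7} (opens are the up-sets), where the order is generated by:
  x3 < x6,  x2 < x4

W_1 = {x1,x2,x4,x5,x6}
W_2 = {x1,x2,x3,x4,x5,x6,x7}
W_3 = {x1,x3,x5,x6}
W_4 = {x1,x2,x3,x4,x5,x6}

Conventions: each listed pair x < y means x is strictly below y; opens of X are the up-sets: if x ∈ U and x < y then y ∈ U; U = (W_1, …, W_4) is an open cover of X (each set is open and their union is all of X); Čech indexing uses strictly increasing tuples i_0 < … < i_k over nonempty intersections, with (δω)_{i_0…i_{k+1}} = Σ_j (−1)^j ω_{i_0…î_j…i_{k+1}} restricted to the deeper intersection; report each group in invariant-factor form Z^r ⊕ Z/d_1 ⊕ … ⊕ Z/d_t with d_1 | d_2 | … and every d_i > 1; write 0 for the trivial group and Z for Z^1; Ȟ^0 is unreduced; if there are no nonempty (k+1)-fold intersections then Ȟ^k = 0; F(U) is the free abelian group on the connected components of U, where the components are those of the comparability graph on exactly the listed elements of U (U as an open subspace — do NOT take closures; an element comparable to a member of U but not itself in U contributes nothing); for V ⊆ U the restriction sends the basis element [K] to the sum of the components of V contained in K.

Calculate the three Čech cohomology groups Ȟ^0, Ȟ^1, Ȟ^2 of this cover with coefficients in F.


Ȟ^0(U;F) ≅ Z^5,  Ȟ^1(U;F) ≅ 0,  Ȟ^2(U;F) ≅ 0

nonempty overlaps:
  W12={x1,x2,x4,x5,x6} W13={x1,x5,x6} W14={x1,x2,x4,x5,x6} W23={x1,x3,x5,x6} W24={x1,x2,x3,x4,x5,x6} W34={x1,x3,x5,x6}
  W123={x1,x5,x6} W124={x1,x2,x4,x5,x6} W134={x1,x5,x6} W234={x1,x3,x5,x6}
  W1234={x1,x5,x6}
components per intersection:
  W1: {x1} {x2,x4} {x5} {x6}
  W2: {x1} {x2,x4} {x3,x6} {x5} {x7}
  W3: {x1} {x3,x6} {x5}
  W4: {x1} {x2,x4} {x3,x6} {x5}
  W12: {x1} {x2,x4} {x5} {x6}
  W13: {x1} {x5} {x6}
  W14: {x1} {x2,x4} {x5} {x6}
  W23: {x1} {x3,x6} {x5}
  W24: {x1} {x2,x4} {x3,x6} {x5}
  W34: {x1} {x3,x6} {x5}
  W123: {x1} {x5} {x6}
  W124: {x1} {x2,x4} {x5} {x6}
  W134: {x1} {x5} {x6}
  W234: {x1} {x3,x6} {x5}
  W1234: {x1} {x5} {x6}
C dims 16,21,13,3; δ0: rk 11, SNF 1^11; δ1: rk 10, SNF 1^10; δ2: rk 3, SNF 1^3
degree 0: 16−11−0 = 5 → Ȟ^0 ≅ Z^5
degree 1: 21−10−11 = 0 → Ȟ^1 ≅ 0
degree 2: 13−3−10 = 0 → Ȟ^2 ≅ 0


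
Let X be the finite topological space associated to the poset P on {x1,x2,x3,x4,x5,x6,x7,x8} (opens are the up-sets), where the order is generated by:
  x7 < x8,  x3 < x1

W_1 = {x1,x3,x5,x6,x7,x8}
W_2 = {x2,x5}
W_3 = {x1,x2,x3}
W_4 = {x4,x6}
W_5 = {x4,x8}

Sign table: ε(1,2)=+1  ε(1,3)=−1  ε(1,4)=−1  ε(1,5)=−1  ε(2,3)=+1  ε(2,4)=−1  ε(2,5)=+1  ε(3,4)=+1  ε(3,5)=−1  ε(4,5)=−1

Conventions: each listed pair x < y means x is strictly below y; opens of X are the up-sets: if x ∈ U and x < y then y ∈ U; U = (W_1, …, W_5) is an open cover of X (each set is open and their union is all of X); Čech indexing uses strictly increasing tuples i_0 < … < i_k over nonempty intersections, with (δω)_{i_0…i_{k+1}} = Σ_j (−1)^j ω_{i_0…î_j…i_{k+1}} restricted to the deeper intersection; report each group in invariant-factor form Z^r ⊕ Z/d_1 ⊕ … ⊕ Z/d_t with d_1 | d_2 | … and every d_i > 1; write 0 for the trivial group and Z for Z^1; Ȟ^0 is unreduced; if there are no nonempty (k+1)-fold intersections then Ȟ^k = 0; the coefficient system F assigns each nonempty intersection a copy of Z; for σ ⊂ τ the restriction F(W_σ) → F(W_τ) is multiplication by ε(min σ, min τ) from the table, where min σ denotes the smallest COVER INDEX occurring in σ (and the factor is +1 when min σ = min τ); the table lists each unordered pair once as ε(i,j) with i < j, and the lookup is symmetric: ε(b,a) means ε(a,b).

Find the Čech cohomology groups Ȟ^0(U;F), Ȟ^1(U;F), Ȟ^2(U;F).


Ȟ^0 = 0, Ȟ^1 = Z ⊕ Z/2 and Ȟ^2 = 0

nonempty overlaps:
  W12={x5} W13={x1,x3} W14={x6} W15={x8} W23={x2} W45={x4}
C dims 5,6; δ0: rk 5, SNF 1^4·2
degree 0: 5−5−0 = 0 → Ȟ^0 ≅ 0
degree 1: 6−0−5 = 1 plus torsion [2] → Ȟ^1 ≅ Z ⊕ Z/2
degree 2: 0−0−0 = 0 → Ȟ^2 ≅ 0


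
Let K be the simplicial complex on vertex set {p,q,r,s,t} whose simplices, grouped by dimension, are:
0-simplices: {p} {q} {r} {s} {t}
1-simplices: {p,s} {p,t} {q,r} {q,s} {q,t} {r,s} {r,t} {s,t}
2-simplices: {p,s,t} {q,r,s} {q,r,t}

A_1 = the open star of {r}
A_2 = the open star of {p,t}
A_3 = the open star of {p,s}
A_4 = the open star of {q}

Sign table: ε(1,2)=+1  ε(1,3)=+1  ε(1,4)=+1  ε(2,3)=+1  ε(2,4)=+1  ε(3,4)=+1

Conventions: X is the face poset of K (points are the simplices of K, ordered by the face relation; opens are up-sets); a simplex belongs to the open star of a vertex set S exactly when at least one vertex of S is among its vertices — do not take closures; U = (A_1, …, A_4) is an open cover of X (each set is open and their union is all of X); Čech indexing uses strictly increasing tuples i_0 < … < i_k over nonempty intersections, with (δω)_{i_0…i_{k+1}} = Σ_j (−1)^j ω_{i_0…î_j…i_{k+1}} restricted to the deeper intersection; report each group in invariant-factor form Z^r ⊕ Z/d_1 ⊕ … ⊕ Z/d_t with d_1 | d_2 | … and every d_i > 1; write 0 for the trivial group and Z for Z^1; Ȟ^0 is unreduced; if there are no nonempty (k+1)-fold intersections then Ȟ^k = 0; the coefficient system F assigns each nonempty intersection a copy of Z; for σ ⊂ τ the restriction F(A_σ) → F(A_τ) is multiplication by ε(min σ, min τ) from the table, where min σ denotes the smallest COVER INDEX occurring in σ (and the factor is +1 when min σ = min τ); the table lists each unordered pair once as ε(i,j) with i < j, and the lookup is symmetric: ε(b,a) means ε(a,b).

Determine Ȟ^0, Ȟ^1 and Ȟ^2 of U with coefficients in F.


Ȟ^0(U;F) ≅ Z, Ȟ^1(U;F) ≅ Z, Ȟ^2(U;F) ≅ 0

nerve of the cover:
  A1={{r},{q,r},{r,s},{r,t},{q,r,s},{q,r,t}} A2={{p},{t},{p,s},{p,t},{q,t},{r,t},{s,t},{p,s,t},{q,r,t}} A3={{p},{s},{p,s},{p,t},{q,s},{r,s},{s,t},{p,s,t},{q,r,s}} A4={{q},{q,r},{q,s},{q,t},{q,r,s},{q,r,t}}
  A12={{r,t},{q,r,t}} A13={{r,s},{q,r,s}} A14={{q,r},{q,r,s},{q,r,t}} A23={{p},{p,s},{p,t},{s,t},{p,s,t}} A24={{q,t},{q,r,t}} A34={{q,s},{q,r,s}}
  A124={{q,r,t}} A134={{q,r,s}}
C dims 4,6,2; δ0: rk 3, SNF 1^3; δ1: rk 2, SNF 1^2
Ȟ^0 = (4 − 3) − 0 = 1, so Ȟ^0 ≅ Z
Ȟ^1 = (6 − 2) − 3 = 1, so Ȟ^1 ≅ Z
Ȟ^2 = (2 − 0) − 2 = 0, so Ȟ^2 ≅ 0


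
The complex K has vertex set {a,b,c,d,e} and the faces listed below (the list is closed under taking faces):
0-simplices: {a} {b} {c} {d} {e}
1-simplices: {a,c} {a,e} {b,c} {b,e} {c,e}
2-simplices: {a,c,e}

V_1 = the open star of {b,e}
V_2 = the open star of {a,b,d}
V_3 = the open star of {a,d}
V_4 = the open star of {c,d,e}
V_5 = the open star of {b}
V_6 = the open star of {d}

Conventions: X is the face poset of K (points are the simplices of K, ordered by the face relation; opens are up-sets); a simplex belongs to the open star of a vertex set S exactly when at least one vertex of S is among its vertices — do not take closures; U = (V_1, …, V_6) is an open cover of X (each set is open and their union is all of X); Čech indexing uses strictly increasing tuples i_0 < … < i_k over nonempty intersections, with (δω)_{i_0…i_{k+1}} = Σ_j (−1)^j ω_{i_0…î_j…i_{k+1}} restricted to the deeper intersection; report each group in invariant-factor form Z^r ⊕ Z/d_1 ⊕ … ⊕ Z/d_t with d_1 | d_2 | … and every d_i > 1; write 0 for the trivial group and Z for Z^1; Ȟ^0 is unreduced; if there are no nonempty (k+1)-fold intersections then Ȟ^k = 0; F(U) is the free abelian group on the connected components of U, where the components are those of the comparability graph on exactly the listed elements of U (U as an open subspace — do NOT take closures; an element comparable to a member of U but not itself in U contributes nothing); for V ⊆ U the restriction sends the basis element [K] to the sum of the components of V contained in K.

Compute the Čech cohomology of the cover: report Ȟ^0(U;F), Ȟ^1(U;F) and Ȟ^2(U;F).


Ȟ^0(U;F) ≅ Z^2,  Ȟ^1(U;F) ≅ Z,  Ȟ^2(U;F) ≅ 0

intersection data:
  V1={{b},{e},{a,e},{b,c},{b,e},{c,e},{a,c,e}} V2={{a},{b},{d},{a,c},{a,e},{b,c},{b,e},{a,c,e}} V3={{a},{d},{a,c},{a,e},{a,c,e}} V4={{c},{d},{e},{a,c},{a,e},{b,c},{b,e},{c,e},{a,c,e}} V5={{b},{b,c},{b,e}} V6={{d}}
  V12={{b},{a,e},{b,c},{b,e},{a,c,e}} V13={{a,e},{a,c,e}} V14={{e},{a,e},{b,c},{b,e},{c,e},{a,c,e}} V15={{b},{b,c},{b,e}} V23={{a},{d},{a,c},{a,e},{a,c,e}} V24={{d},{a,c},{a,e},{b,c},{b,e},{a,c,e}} V25={{b},{b,c},{b,e}} V26={{d}} V34={{d},{a,c},{a,e},{a,c,e}} V36={{d}} V45={{b,c},{b,e}} V46={{d}}
  V123={{a,e},{a,c,e}} V124={{a,e},{b,c},{b,e},{a,c,e}} V125={{b},{b,c},{b,e}} V134={{a,e},{a,c,e}} V145={{b,c},{b,e}} V234={{d},{a,c},{a,e},{a,c,e}} V236={{d}} V245={{b,c},{b,e}} V246={{d}} V346={{d}}
  V1234={{a,e},{a,c,e}} V1245={{b,c},{b,e}} V2346={{d}}
components per intersection:
  V1: {{b},{e},{a,e},{b,c},{b,e},{c,e},{a,c,e}}
  V2: {{a},{a,c},{a,e},{a,c,e}} {{b},{b,c},{b,e}} {{d}}
  V3: {{a},{a,c},{a,e},{a,c,e}} {{d}}
  V4: {{c},{e},{a,c},{a,e},{b,c},{b,e},{c,e},{a,c,e}} {{d}}
  V5: {{b},{b,c},{b,e}}
  V6: {{d}}
  V12: {{b},{b,c},{b,e}} {{a,e},{a,c,e}}
  V13: {{a,e},{a,c,e}}
  V14: {{e},{a,e},{b,e},{c,e},{a,c,e}} {{b,c}}
  V15: {{b},{b,c},{b,e}}
  V23: {{a},{a,c},{a,e},{a,c,e}} {{d}}
  V24: {{d}} {{a,c},{a,e},{a,c,e}} {{b,c}} {{b,e}}
  V25: {{b},{b,c},{b,e}}
  V26: {{d}}
  V34: {{d}} {{a,c},{a,e},{a,c,e}}
  V36: {{d}}
  V45: {{b,c}} {{b,e}}
  V46: {{d}}
  V123: {{a,e},{a,c,e}}
  V124: {{a,e},{a,c,e}} {{b,c}} {{b,e}}
  V125: {{b},{b,c},{b,e}}
  V134: {{a,e},{a,c,e}}
  V145: {{b,c}} {{b,e}}
  V234: {{d}} {{a,c},{a,e},{a,c,e}}
  V236: {{d}}
  V245: {{b,c}} {{b,e}}
  V246: {{d}}
  V346: {{d}}
  V1234: {{a,e},{a,c,e}}
  V1245: {{b,c}} {{b,e}}
  V2346: {{d}}
C dims 10,20,15,4; δ0: rk 8, SNF 1^8; δ1: rk 11, SNF 1^11; δ2: rk 4, SNF 1^4
Ȟ^0 = (10 − 8) − 0 = 2, so Ȟ^0 ≅ Z^2
Ȟ^1 = (20 − 11) − 8 = 1, so Ȟ^1 ≅ Z
Ȟ^2 = (15 − 4) − 11 = 0, so Ȟ^2 ≅ 0


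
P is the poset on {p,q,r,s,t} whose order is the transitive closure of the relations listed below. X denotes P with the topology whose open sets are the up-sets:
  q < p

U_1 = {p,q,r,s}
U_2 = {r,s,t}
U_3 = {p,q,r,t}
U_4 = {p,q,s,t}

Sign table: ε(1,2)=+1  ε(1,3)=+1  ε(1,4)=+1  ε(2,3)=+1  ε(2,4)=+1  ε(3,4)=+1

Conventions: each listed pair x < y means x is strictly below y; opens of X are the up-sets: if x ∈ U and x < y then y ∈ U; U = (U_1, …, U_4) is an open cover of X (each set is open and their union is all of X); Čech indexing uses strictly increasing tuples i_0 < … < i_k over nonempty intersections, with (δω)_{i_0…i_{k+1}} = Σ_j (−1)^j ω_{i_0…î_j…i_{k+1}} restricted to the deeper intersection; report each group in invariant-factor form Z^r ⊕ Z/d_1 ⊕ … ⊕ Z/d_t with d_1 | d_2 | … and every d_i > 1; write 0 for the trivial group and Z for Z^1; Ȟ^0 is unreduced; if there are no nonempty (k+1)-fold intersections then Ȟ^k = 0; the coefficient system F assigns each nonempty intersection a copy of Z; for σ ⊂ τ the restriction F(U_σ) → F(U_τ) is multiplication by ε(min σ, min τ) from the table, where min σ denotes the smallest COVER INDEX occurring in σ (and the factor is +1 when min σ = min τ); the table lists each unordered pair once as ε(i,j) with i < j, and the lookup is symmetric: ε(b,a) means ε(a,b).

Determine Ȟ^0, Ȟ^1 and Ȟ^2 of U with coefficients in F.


nerve simplices:
  U12={r,s} U13={p,q,r} U14={p,q,s} U23={r,t} U24={s,t} U34={p,q,t}
  U123={r} U124={s} U134={p,q} U234={t}
C dims 4,6,4; δ0: rk 3, SNF 1^3; δ1: rk 3, SNF 1^3
degree 0: 4−3−0 = 1 → Ȟ^0 ≅ Z
degree 1: 6−3−3 = 0 → Ȟ^1 ≅ 0
degree 2: 4−0−3 = 1 → Ȟ^2 ≅ Z

Ȟ^0 ≅ Z,  Ȟ^1 ≅ 0,  Ȟ^2 ≅ Z


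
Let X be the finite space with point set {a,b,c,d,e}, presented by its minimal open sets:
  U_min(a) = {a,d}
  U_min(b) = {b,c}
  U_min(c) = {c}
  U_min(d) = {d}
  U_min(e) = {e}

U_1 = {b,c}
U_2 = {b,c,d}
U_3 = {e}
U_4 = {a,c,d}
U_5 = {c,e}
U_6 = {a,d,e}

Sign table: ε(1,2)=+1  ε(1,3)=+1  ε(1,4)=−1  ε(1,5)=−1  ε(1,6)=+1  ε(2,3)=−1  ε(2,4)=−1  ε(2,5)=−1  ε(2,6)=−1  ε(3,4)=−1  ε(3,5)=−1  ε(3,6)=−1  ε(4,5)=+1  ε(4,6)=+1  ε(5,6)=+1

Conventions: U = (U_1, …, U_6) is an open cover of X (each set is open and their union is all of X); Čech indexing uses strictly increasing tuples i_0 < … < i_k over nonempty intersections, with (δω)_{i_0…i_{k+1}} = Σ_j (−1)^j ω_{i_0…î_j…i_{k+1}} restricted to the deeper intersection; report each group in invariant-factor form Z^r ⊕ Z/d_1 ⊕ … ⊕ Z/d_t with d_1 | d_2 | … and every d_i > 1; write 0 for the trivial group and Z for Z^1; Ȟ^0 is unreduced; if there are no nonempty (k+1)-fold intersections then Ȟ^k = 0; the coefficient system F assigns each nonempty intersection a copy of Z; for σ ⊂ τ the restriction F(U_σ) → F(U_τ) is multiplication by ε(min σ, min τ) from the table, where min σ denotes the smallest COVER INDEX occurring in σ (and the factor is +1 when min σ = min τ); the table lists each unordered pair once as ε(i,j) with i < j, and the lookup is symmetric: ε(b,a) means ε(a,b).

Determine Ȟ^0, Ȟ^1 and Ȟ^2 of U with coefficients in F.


Ȟ^0 = Z, Ȟ^1 = Z, Ȟ^2 = 0

nerve of the cover:
  U12={b,c} U14={c} U15={c} U24={c,d} U25={c} U26={d} U35={e} U36={e} U45={c} U46={a,d} U56={e}
  U124={c} U125={c} U145={c} U245={c} U246={d} U356={e}
  U1245={c}
C dims 6,11,6,1; δ0: rk 5, SNF 1^5; δ1: rk 5, SNF 1^5; δ2: rk 1, SNF 1^1
Ȟ^0 = (6 − 5) − 0 = 1, so Ȟ^0 ≅ Z
Ȟ^1 = (11 − 5) − 5 = 1, so Ȟ^1 ≅ Z
Ȟ^2 = (6 − 1) − 5 = 0, so Ȟ^2 ≅ 0


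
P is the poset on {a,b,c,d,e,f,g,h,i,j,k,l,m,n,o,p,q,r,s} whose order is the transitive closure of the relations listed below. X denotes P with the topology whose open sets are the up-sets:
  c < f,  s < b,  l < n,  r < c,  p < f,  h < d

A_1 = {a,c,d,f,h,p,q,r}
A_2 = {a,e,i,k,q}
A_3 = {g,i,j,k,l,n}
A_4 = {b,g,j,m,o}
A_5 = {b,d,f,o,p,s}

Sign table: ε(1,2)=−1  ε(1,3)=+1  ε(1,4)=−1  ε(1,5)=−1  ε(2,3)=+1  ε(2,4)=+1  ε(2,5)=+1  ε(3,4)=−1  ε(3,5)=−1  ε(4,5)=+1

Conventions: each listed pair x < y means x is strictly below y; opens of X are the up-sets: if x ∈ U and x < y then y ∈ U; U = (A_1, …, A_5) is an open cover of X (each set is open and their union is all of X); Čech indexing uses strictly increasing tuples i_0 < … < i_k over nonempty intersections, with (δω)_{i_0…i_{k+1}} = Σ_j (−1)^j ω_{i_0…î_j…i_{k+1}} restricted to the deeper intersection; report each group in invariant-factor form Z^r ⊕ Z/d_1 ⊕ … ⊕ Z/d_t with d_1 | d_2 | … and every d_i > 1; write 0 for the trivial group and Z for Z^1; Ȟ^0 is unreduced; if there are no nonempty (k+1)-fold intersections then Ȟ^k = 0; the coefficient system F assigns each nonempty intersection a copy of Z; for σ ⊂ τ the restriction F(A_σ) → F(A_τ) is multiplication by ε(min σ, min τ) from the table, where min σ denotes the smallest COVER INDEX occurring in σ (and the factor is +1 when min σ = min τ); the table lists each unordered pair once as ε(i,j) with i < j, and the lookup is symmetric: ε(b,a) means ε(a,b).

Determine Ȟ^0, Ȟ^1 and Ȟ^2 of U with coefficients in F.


Ȟ^0(U;F) ≅ 0, Ȟ^1(U;F) ≅ Z/2 and Ȟ^2(U;F) ≅ 0

nerve simplices:
  A12={a,q} A15={d,f,p} A23={i,k} A34={g,j} A45={b,o}
C dims 5,5; δ0: rk 5, SNF 1^4·2
degree 0: 5−5−0 = 0 → Ȟ^0 ≅ 0
degree 1: 5−0−5 = 0 plus torsion [2] → Ȟ^1 ≅ Z/2
degree 2: 0−0−0 = 0 → Ȟ^2 ≅ 0


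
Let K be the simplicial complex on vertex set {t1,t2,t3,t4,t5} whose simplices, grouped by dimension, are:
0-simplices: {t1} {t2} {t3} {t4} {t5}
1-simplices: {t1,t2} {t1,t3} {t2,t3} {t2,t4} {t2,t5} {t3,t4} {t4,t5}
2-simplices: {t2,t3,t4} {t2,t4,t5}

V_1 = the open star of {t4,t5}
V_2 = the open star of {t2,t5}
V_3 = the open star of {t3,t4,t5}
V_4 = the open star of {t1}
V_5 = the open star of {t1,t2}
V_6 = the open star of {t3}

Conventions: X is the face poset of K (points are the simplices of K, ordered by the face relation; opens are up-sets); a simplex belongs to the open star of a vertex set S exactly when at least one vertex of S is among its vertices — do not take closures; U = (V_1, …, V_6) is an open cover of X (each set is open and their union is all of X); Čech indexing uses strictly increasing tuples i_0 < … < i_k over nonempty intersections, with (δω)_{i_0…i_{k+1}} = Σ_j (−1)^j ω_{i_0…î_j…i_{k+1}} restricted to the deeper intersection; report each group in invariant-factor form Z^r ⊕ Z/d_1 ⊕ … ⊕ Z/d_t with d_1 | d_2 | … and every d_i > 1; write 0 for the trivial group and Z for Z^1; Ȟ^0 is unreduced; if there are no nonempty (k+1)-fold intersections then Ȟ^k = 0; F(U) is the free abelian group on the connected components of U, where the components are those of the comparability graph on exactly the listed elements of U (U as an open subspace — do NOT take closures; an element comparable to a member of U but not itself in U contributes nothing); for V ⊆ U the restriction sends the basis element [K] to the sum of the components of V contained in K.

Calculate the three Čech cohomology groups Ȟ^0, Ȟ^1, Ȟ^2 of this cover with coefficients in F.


Ȟ^0(U;F) ≅ Z; Ȟ^1(U;F) ≅ Z; Ȟ^2(U;F) ≅ 0

nerve simplices:
  V1={{t4},{t5},{t2,t4},{t2,t5},{t3,t4},{t4,t5},{t2,t3,t4},{t2,t4,t5}} V2={{t2},{t5},{t1,t2},{t2,t3},{t2,t4},{t2,t5},{t4,t5},{t2,t3,t4},{t2,t4,t5}} V3={{t3},{t4},{t5},{t1,t3},{t2,t3},{t2,t4},{t2,t5},{t3,t4},{t4,t5},{t2,t3,t4},{t2,t4,t5}} V4={{t1},{t1,t2},{t1,t3}} V5={{t1},{t2},{t1,t2},{t1,t3},{t2,t3},{t2,t4},{t2,t5},{t2,t3,t4},{t2,t4,t5}} V6={{t3},{t1,t3},{t2,t3},{t3,t4},{t2,t3,t4}}
  V12={{t5},{t2,t4},{t2,t5},{t4,t5},{t2,t3,t4},{t2,t4,t5}} V13={{t4},{t5},{t2,t4},{t2,t5},{t3,t4},{t4,t5},{t2,t3,t4},{t2,t4,t5}} V15={{t2,t4},{t2,t5},{t2,t3,t4},{t2,t4,t5}} V16={{t3,t4},{t2,t3,t4}} V23={{t5},{t2,t3},{t2,t4},{t2,t5},{t4,t5},{t2,t3,t4},{t2,t4,t5}} V24={{t1,t2}} V25={{t2},{t1,t2},{t2,t3},{t2,t4},{t2,t5},{t2,t3,t4},{t2,t4,t5}} V26={{t2,t3},{t2,t3,t4}} V34={{t1,t3}} V35={{t1,t3},{t2,t3},{t2,t4},{t2,t5},{t2,t3,t4},{t2,t4,t5}} V36={{t3},{t1,t3},{t2,t3},{t3,t4},{t2,t3,t4}} V45={{t1},{t1,t2},{t1,t3}} V46={{t1,t3}} V56={{t1,t3},{t2,t3},{t2,t3,t4}}
  V123={{t5},{t2,t4},{t2,t5},{t4,t5},{t2,t3,t4},{t2,t4,t5}} V125={{t2,t4},{t2,t5},{t2,t3,t4},{t2,t4,t5}} V126={{t2,t3,t4}} V135={{t2,t4},{t2,t5},{t2,t3,t4},{t2,t4,t5}} V136={{t3,t4},{t2,t3,t4}} V156={{t2,t3,t4}} V235={{t2,t3},{t2,t4},{t2,t5},{t2,t3,t4},{t2,t4,t5}} V236={{t2,t3},{t2,t3,t4}} V245={{t1,t2}} V256={{t2,t3},{t2,t3,t4}} V345={{t1,t3}} V346={{t1,t3}} V356={{t1,t3},{t2,t3},{t2,t3,t4}} V456={{t1,t3}}
  V1235={{t2,t4},{t2,t5},{t2,t3,t4},{t2,t4,t5}} V1236={{t2,t3,t4}} V1256={{t2,t3,t4}} V1356={{t2,t3,t4}} V2356={{t2,t3},{t2,t3,t4}} V3456={{t1,t3}}
  V12356={{t2,t3,t4}}
components per intersection:
  V1: {{t4},{t5},{t2,t4},{t2,t5},{t3,t4},{t4,t5},{t2,t3,t4},{t2,t4,t5}}
  V2: {{t2},{t5},{t1,t2},{t2,t3},{t2,t4},{t2,t5},{t4,t5},{t2,t3,t4},{t2,t4,t5}}
  V3: {{t3},{t4},{t5},{t1,t3},{t2,t3},{t2,t4},{t2,t5},{t3,t4},{t4,t5},{t2,t3,t4},{t2,t4,t5}}
  V4: {{t1},{t1,t2},{t1,t3}}
  V5: {{t1},{t2},{t1,t2},{t1,t3},{t2,t3},{t2,t4},{t2,t5},{t2,t3,t4},{t2,t4,t5}}
  V6: {{t3},{t1,t3},{t2,t3},{t3,t4},{t2,t3,t4}}
  V12: {{t5},{t2,t4},{t2,t5},{t4,t5},{t2,t3,t4},{t2,t4,t5}}
  V13: {{t4},{t5},{t2,t4},{t2,t5},{t3,t4},{t4,t5},{t2,t3,t4},{t2,t4,t5}}
  V15: {{t2,t4},{t2,t5},{t2,t3,t4},{t2,t4,t5}}
  V16: {{t3,t4},{t2,t3,t4}}
  V23: {{t5},{t2,t3},{t2,t4},{t2,t5},{t4,t5},{t2,t3,t4},{t2,t4,t5}}
  V24: {{t1,t2}}
  V25: {{t2},{t1,t2},{t2,t3},{t2,t4},{t2,t5},{t2,t3,t4},{t2,t4,t5}}
  V26: {{t2,t3},{t2,t3,t4}}
  V34: {{t1,t3}}
  V35: {{t1,t3}} {{t2,t3},{t2,t4},{t2,t5},{t2,t3,t4},{t2,t4,t5}}
  V36: {{t3},{t1,t3},{t2,t3},{t3,t4},{t2,t3,t4}}
  V45: {{t1},{t1,t2},{t1,t3}}
  V46: {{t1,t3}}
  V56: {{t1,t3}} {{t2,t3},{t2,t3,t4}}
  V123: {{t5},{t2,t4},{t2,t5},{t4,t5},{t2,t3,t4},{t2,t4,t5}}
  V125: {{t2,t4},{t2,t5},{t2,t3,t4},{t2,t4,t5}}
  V126: {{t2,t3,t4}}
  V135: {{t2,t4},{t2,t5},{t2,t3,t4},{t2,t4,t5}}
  V136: {{t3,t4},{t2,t3,t4}}
  V156: {{t2,t3,t4}}
  V235: {{t2,t3},{t2,t4},{t2,t5},{t2,t3,t4},{t2,t4,t5}}
  V236: {{t2,t3},{t2,t3,t4}}
  V245: {{t1,t2}}
  V256: {{t2,t3},{t2,t3,t4}}
  V345: {{t1,t3}}
  V346: {{t1,t3}}
  V356: {{t1,t3}} {{t2,t3},{t2,t3,t4}}
  V456: {{t1,t3}}
  V1235: {{t2,t4},{t2,t5},{t2,t3,t4},{t2,t4,t5}}
  V1236: {{t2,t3,t4}}
  V1256: {{t2,t3,t4}}
  V1356: {{t2,t3,t4}}
  V2356: {{t2,t3},{t2,t3,t4}}
  V3456: {{t1,t3}}
  V12356: {{t2,t3,t4}}
C dims 6,16,15,6; δ0: rk 5, SNF 1^5; δ1: rk 10, SNF 1^10; δ2: rk 5, SNF 1^5
degree 0: 6−5−0 = 1 → Ȟ^0 ≅ Z
degree 1: 16−10−5 = 1 → Ȟ^1 ≅ Z
degree 2: 15−5−10 = 0 → Ȟ^2 ≅ 0


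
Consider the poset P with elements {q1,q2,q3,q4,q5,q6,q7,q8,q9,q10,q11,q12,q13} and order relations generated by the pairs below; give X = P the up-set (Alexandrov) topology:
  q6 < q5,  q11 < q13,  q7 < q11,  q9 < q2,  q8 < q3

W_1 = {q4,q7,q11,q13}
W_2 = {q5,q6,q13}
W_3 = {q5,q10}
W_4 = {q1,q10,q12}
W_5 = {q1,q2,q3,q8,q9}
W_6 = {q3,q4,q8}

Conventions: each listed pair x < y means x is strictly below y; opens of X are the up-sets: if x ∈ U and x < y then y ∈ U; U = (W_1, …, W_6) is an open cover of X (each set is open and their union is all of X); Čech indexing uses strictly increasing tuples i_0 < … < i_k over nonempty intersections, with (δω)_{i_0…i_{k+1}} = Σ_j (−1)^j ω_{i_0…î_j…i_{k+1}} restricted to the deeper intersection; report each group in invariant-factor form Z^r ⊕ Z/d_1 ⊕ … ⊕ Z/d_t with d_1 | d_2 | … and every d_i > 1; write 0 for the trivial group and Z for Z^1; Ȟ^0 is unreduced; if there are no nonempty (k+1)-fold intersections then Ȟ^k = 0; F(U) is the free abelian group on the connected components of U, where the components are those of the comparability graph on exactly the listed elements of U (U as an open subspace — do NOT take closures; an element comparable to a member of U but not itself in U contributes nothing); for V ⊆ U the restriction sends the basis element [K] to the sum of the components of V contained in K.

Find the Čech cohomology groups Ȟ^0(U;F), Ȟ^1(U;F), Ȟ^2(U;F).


Ȟ^0(U;F) ≅ Z^8,  Ȟ^1(U;F) ≅ 0,  Ȟ^2(U;F) ≅ 0

nonempty intersections:
  W12={q13} W16={q4} W23={q5} W34={q10} W45={q1} W56={q3,q8}
components per intersection:
  W1: {q4} {q7,q11,q13}
  W2: {q5,q6} {q13}
  W3: {q5} {q10}
  W4: {q1} {q10} {q12}
  W5: {q1} {q2,q9} {q3,q8}
  W6: {q3,q8} {q4}
  W12: {q13}
  W16: {q4}
  W23: {q5}
  W34: {q10}
  W45: {q1}
  W56: {q3,q8}
C dims 14,6; δ0: rk 6, SNF 1^6
Ȟ^0: (14−6)−0=8 ⇒ Z^8
Ȟ^1: (6−0)−6=0 ⇒ 0
Ȟ^2: (0−0)−0=0 ⇒ 0


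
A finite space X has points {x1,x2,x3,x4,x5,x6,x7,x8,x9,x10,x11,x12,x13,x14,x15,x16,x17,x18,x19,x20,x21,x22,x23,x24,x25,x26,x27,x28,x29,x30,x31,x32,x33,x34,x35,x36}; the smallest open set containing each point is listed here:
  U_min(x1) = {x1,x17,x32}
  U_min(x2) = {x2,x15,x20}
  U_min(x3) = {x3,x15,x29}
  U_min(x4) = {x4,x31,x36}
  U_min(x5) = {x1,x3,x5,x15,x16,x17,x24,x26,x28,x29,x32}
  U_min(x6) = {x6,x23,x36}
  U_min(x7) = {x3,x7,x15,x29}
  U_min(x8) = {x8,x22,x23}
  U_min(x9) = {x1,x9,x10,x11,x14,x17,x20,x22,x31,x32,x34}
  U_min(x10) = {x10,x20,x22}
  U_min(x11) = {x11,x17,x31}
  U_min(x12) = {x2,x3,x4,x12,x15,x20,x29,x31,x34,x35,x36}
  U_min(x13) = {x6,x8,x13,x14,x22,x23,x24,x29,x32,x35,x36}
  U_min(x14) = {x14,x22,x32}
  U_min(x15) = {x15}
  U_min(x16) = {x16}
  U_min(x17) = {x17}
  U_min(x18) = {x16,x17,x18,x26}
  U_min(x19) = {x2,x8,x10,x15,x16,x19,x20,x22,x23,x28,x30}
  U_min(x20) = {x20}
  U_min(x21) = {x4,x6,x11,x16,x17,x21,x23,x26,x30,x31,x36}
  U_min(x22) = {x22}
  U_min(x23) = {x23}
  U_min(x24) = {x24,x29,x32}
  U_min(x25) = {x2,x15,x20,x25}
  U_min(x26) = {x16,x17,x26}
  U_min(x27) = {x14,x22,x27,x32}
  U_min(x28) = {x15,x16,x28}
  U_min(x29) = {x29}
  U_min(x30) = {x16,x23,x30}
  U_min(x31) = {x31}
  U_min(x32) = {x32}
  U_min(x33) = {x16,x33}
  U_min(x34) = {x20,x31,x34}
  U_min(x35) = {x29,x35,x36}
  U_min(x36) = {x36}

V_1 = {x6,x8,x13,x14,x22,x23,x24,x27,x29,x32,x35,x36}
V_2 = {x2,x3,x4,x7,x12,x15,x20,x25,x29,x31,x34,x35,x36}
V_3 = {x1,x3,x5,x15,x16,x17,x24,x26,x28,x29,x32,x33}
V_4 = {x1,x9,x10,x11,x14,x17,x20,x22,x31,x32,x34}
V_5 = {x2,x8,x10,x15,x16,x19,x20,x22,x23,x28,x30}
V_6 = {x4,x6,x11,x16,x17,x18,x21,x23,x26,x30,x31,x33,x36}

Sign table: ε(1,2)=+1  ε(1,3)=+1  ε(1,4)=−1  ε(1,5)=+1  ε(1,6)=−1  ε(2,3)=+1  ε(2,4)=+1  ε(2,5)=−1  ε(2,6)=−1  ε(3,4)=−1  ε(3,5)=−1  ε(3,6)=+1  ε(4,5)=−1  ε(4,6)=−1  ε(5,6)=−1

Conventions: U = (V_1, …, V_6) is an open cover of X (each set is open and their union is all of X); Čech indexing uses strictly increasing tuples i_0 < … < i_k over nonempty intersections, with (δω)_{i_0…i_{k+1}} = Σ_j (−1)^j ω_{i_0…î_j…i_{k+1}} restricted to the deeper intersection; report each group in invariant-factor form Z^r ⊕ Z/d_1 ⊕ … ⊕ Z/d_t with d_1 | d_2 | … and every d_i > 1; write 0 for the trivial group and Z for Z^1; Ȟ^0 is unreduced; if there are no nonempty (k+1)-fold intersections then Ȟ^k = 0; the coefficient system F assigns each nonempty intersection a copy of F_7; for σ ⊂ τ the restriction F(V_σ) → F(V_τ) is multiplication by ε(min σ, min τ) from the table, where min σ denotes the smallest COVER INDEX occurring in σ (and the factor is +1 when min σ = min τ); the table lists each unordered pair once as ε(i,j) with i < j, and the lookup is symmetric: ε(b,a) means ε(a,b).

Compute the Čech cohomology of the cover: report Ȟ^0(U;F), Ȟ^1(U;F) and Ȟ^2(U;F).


nerve of the cover:
  V12={x29,x35,x36} V13={x24,x29,x32} V14={x14,x22,x32} V15={x8,x22,x23} V16={x6,x23,x36} V23={x3,x15,x29} V24={x20,x31,x34} V25={x2,x15,x20} V26={x4,x31,x36} V34={x1,x17,x32} V35={x15,x16,x28} V36={x16,x17,x26,x33} V45={x10,x20,x22} V46={x11,x17,x31} V56={x16,x23,x30}
  V123={x29} V126={x36} V134={x32} V145={x22} V156={x23} V235={x15} V245={x20} V246={x31} V346={x17} V356={x16}
C dims 6,15,10; δ0: rk_F7 6; δ1: rk_F7 9
Ȟ^0 = (6 − 6) − 0 = 0, so Ȟ^0 ≅ 0
Ȟ^1 = (15 − 9) − 6 = 0, so Ȟ^1 ≅ 0
Ȟ^2 = (10 − 0) − 9 = 1, so Ȟ^2 ≅ Z/7

Ȟ^0 = 0, Ȟ^1 = 0 and Ȟ^2 = Z/7


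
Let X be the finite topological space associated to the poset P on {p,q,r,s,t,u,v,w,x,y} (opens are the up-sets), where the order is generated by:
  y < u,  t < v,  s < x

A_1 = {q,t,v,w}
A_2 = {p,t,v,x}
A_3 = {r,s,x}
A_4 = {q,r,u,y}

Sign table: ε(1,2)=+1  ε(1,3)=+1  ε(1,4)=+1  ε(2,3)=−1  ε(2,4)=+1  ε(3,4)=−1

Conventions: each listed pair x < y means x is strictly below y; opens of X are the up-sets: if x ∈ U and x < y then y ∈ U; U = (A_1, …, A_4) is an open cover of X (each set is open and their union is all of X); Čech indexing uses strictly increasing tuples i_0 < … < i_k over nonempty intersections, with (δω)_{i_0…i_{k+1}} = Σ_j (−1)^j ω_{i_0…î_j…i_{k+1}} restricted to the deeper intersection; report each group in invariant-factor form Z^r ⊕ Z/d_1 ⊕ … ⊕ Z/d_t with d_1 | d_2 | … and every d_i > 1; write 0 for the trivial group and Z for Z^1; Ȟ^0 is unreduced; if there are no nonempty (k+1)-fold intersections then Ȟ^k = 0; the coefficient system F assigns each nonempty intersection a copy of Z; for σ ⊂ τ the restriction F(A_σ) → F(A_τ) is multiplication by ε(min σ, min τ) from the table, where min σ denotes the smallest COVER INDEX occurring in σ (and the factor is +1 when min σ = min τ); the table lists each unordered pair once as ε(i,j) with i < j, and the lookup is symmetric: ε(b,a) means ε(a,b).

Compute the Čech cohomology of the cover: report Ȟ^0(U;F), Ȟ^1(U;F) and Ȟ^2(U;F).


intersection data:
  A12={t,v} A14={q} A23={x} A34={r}
C dims 4,4; δ0: rk 3, SNF 1^3
Ȟ^0 = (4 − 3) − 0 = 1, so Ȟ^0 ≅ Z
Ȟ^1 = (4 − 0) − 3 = 1, so Ȟ^1 ≅ Z
Ȟ^2 = (0 − 0) − 0 = 0, so Ȟ^2 ≅ 0

Ȟ^0 = Z, Ȟ^1 = Z, Ȟ^2 = 0
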